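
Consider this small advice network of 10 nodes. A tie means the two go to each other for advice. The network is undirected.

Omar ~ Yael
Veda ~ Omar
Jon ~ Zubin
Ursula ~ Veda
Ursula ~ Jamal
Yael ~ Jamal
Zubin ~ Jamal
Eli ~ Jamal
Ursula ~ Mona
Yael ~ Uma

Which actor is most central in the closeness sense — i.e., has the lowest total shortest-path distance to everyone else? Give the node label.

Farness (sum of distances to all others) for each node — Eli:22, Jamal:14, Jon:28, Mona:25, Omar:21, Uma:25, Ursula:17, Veda:21, Yael:17, Zubin:20.
The smallest farness is 14, for Jamal, so Jamal has the highest closeness.

Jamal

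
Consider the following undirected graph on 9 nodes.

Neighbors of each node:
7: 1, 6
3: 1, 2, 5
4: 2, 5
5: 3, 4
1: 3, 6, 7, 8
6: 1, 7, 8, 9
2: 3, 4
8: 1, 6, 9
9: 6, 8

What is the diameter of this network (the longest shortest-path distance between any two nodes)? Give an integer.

5

Eccentricity of each node (its greatest distance to any other): 1:3, 2:4, 3:3, 4:5, 5:4, 6:4, 7:4, 8:4, 9:5.
The maximum eccentricity is 5, realized for instance by the pair 9–4 via 9 – 8 – 1 – 3 – 2 – 4. So the diameter is 5.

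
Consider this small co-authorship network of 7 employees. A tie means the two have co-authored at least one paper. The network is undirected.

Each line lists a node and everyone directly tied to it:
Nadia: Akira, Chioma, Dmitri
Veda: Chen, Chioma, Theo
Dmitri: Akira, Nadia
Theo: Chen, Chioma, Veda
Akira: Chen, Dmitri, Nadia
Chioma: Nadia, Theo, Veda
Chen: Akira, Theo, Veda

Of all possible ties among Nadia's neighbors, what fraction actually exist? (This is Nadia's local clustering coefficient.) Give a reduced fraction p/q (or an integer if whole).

1/3

Nadia's neighbors: Akira, Chioma, and Dmitri (k = 3).
Possible neighbor pairs: C(3,2) = 3. Edges among them: Akira–Dmitri → e = 1.
Clustering(Nadia) = 1/3.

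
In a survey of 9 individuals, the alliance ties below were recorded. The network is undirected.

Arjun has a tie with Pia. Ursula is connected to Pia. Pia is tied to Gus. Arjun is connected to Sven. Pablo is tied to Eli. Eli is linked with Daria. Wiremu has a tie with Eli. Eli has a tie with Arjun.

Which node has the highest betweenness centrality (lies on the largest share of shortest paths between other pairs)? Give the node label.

Unnormalized betweenness of each node: Arjun:19, Daria:0, Eli:18, Gus:0, Pablo:0, Pia:13, Sven:0, Ursula:0, Wiremu:0.
Arjun has the largest value, 19, making it the main broker — the node through which the most shortest paths run.

Arjun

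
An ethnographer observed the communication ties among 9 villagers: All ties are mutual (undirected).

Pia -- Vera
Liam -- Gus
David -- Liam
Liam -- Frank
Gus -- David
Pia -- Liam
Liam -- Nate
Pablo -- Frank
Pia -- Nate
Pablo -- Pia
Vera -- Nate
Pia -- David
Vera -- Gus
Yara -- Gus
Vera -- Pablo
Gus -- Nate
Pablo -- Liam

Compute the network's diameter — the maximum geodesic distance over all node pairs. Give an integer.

3

Eccentricity of each node (its greatest distance to any other): David:2, Frank:3, Gus:2, Liam:2, Nate:2, Pablo:3, Pia:3, Vera:2, Yara:3.
The maximum eccentricity is 3, realized for instance by the pair Pablo–Yara via Pablo – Liam – Gus – Yara. So the diameter is 3.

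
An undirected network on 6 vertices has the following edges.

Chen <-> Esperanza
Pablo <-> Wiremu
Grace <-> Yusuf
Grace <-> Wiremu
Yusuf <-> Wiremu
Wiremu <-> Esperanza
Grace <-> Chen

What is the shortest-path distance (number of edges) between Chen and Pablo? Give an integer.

One shortest route is Chen – Grace – Wiremu – Pablo, which uses 3 edges, and at distance 2 from Chen we only reach {Wiremu, Yusuf}, which does not include Pablo. So d(Chen,Pablo) = 3.

3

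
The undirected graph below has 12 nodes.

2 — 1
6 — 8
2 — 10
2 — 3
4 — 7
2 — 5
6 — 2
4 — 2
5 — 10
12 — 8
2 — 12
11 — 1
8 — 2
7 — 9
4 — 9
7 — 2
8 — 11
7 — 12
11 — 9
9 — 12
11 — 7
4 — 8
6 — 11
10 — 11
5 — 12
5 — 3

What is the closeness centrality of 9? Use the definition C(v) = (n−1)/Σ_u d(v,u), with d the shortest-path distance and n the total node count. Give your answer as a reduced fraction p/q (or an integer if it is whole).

11/19

Distances from 9: 1:2, 2:2, 3:3, 4:1, 5:2, 6:2, 7:1, 8:2, 10:2, 11:1, 12:1. Sum = 19.
n = 12, so closeness = 11/19.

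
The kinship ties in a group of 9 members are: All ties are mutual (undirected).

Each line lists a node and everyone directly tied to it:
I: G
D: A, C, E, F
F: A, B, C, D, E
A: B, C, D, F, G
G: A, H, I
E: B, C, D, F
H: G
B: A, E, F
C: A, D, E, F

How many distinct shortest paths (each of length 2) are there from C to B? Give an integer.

The shortest distance is 2. The length-2 paths are: C–F–B; C–E–B; C–A–B.
That gives 3 distinct shortest paths.

3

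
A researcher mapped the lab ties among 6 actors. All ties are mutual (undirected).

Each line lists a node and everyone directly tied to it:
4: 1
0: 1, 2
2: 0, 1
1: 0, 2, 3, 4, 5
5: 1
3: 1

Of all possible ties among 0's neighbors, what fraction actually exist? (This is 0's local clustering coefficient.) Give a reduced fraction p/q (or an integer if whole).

0's neighbors: 1 and 2 (k = 2).
Possible neighbor pairs: C(2,2) = 1. Edges among them: 1–2 → e = 1.
Clustering(0) = 1/1.

1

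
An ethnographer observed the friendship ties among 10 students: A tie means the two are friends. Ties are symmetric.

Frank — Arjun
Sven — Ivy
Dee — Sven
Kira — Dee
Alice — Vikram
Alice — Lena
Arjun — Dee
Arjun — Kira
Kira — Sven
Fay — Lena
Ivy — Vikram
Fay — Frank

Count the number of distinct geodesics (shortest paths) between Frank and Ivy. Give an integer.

2

The shortest distance is 4. The length-4 paths are: Frank–Arjun–Dee–Sven–Ivy; Frank–Arjun–Kira–Sven–Ivy.
That gives 2 distinct shortest paths.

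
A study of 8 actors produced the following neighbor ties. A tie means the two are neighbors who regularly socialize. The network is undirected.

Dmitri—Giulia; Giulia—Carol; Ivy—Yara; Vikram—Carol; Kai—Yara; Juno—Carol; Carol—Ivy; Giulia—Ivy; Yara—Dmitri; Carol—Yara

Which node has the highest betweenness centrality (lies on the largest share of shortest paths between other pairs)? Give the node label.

Unnormalized betweenness of each node: Carol:35/3, Dmitri:2/3, Giulia:2, Ivy:2/3, Juno:0, Kai:0, Vikram:0, Yara:8.
Carol has the largest value, 35/3, making it the main broker — the node through which the most shortest paths run.

Carol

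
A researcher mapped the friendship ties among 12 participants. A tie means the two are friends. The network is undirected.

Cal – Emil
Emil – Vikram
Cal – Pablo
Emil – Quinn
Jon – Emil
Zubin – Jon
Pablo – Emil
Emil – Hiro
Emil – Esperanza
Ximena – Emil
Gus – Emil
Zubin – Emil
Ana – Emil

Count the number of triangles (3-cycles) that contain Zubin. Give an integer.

1

Zubin's neighbors: Emil and Jon.
Neighbor pairs that are themselves tied: Zubin–Emil–Jon. Each forms one triangle with Zubin, for 1 in total.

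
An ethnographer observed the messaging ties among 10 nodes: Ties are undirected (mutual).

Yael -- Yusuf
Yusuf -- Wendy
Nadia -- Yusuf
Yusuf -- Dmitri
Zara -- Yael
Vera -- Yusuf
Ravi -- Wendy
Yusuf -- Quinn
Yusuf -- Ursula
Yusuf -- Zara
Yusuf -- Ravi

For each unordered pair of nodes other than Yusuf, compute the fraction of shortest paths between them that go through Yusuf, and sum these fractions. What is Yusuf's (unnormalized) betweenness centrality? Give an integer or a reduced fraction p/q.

Pairs whose geodesics pass through Yusuf — Nadia–Ursula: 1; Nadia–Vera: 1; Nadia–Zara: 1; Nadia–Ravi: 1; Nadia–Wendy: 1; Nadia–Quinn: 1; Nadia–Yael: 1; Nadia–Dmitri: 1; Ursula–Vera: 1; Ursula–Zara: 1; Ursula–Ravi: 1; Ursula–Wendy: 1; Ursula–Quinn: 1; Ursula–Yael: 1 … (+20 more pairs).
All other pairs contribute 0.
Summing the contributions gives betweenness(Yusuf) = 34.

34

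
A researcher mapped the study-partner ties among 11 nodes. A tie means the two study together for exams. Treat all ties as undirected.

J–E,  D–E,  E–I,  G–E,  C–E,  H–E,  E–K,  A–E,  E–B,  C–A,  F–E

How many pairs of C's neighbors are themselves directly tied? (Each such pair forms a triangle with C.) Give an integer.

1

C's neighbors: A and E.
Neighbor pairs that are themselves tied: C–A–E. Each forms one triangle with C, for 1 in total.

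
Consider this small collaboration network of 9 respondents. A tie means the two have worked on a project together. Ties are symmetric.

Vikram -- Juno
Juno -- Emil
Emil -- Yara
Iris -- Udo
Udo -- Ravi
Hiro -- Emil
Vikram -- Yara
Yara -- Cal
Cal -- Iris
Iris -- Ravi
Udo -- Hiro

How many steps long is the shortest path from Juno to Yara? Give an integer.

2

One shortest route is Juno – Vikram – Yara, which uses 2 edges, and Juno and Yara are not directly tied, so nothing shorter exists. So d(Juno,Yara) = 2.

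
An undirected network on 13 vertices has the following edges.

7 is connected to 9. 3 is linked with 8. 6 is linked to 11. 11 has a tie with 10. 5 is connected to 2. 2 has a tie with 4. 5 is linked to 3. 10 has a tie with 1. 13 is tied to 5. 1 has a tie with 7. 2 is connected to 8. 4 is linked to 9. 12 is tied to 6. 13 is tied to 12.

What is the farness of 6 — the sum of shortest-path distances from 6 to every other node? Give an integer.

39

Distances from 6: 1:3, 2:4, 3:4, 4:5, 5:3, 7:4, 8:5, 9:5, 10:2, 11:1, 12:1, 13:2.
Sum = 3 + 4 + 4 + 5 + 3 + 4 + 5 + 5 + 2 + 1 + 1 + 2 = 39.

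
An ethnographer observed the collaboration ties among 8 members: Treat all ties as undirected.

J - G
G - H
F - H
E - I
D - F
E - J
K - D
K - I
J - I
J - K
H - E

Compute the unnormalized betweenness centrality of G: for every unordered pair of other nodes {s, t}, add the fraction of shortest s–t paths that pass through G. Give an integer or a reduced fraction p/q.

Pairs whose geodesics pass through G — J–H: 1/2; J–F: 1/3; H–K: 1/4.
All other pairs contribute 0.
Summing the contributions gives betweenness(G) = 13/12.

13/12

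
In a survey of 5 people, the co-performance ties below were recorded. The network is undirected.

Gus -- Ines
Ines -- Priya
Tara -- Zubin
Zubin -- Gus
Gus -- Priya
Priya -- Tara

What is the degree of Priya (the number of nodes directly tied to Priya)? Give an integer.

Priya is directly tied to Gus, Ines, and Tara. That is 3 neighbors, so the degree of Priya is 3.

3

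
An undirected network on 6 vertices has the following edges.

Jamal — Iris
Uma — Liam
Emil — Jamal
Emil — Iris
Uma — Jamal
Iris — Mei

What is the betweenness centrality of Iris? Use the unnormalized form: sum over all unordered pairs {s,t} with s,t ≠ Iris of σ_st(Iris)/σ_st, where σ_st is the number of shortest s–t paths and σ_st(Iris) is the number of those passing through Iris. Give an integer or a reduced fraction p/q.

4

Pairs whose geodesics pass through Iris — Liam–Mei: 1; Mei–Emil: 1; Mei–Uma: 1; Mei–Jamal: 1.
All other pairs contribute 0.
Summing the contributions gives betweenness(Iris) = 4.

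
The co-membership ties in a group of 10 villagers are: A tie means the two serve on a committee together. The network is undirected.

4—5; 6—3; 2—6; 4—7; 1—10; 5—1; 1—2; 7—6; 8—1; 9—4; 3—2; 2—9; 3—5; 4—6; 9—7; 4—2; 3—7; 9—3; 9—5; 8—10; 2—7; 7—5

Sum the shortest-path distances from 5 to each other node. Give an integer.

Distances from 5: 1:1, 2:2, 3:1, 4:1, 6:2, 7:1, 8:2, 9:1, 10:2.
Sum = 1 + 2 + 1 + 1 + 2 + 1 + 2 + 1 + 2 = 13.

13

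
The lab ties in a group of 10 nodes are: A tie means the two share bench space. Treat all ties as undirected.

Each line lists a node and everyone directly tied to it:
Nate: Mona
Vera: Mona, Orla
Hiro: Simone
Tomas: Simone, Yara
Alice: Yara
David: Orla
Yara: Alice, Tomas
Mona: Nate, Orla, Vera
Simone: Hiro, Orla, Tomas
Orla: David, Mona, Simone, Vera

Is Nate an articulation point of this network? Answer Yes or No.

No

Even without Nate, every remaining node can still reach every other (the residual graph is connected), so Nate is not a cut vertex.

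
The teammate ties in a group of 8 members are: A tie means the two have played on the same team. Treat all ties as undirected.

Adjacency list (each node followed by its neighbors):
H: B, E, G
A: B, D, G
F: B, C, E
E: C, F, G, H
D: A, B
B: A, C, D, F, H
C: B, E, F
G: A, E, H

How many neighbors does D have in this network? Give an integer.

2

D is directly tied to A and B. That is 2 neighbors, so the degree of D is 2.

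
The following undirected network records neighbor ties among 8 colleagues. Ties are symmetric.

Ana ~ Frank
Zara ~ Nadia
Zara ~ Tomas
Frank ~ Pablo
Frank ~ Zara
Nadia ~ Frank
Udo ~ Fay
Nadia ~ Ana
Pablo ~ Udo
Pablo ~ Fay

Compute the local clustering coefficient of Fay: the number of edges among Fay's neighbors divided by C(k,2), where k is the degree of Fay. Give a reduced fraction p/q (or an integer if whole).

Fay's neighbors: Pablo and Udo (k = 2).
Possible neighbor pairs: C(2,2) = 1. Edges among them: Pablo–Udo → e = 1.
Clustering(Fay) = 1/1.

1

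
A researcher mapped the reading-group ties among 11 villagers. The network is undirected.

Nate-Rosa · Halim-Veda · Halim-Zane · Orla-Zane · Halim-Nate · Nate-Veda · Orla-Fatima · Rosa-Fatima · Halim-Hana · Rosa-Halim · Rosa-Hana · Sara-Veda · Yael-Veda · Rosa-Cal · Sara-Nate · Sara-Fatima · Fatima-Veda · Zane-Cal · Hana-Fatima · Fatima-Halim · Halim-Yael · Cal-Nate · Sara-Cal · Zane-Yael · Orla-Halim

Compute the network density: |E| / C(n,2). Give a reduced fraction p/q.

5/11

There are 25 edges and 11 nodes, so the maximum possible is C(11,2) = 55.
Density = 25/55 = 5/11.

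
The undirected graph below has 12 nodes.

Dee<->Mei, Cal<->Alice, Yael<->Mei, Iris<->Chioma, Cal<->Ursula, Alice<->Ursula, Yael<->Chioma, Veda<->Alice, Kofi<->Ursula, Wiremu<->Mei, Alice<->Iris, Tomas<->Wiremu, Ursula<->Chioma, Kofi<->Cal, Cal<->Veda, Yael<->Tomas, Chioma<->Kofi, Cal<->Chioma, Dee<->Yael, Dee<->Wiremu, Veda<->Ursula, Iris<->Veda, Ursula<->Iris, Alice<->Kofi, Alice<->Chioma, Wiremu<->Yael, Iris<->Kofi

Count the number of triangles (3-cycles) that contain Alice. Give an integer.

12

Alice's neighbors: Cal, Chioma, Iris, Kofi, Ursula, and Veda.
Neighbor pairs that are themselves tied: Alice–Cal–Chioma; Alice–Cal–Kofi; Alice–Cal–Ursula; Alice–Cal–Veda; Alice–Chioma–Iris; Alice–Chioma–Kofi; Alice–Chioma–Ursula; Alice–Iris–Kofi; Alice–Iris–Ursula; Alice–Iris–Veda; Alice–Kofi–Ursula; Alice–Ursula–Veda. Each forms one triangle with Alice, for 12 in total.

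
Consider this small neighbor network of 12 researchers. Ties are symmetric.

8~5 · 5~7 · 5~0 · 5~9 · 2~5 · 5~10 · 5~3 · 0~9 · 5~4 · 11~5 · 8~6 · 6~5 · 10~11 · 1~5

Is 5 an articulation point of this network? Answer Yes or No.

Removing 5 leaves {10 and 11} with no path to {7}, so the network splits into 8 components. 5 is a cut vertex.

Yes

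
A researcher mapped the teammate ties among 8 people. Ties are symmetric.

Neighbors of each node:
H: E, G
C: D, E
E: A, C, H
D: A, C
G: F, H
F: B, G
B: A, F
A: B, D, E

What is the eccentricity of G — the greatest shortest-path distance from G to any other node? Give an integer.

4

Distances from G: A:3, B:2, C:3, D:4, E:2, F:1, H:1.
The largest is 4 (to D), so the eccentricity of G is 4.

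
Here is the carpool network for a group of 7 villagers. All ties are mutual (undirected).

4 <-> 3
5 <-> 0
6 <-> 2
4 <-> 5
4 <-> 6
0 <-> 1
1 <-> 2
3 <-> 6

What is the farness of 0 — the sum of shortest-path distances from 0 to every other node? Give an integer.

12

Distances from 0: 1:1, 2:2, 3:3, 4:2, 5:1, 6:3.
Sum = 1 + 2 + 3 + 2 + 1 + 3 = 12.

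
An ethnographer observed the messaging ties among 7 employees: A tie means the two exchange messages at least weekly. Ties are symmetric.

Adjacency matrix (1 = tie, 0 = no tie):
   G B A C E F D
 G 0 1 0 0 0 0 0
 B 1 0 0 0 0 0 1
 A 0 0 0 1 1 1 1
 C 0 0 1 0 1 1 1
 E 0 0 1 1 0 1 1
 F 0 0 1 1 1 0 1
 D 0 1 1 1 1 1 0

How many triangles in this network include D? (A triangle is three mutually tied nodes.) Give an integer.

6

D's neighbors: A, B, C, E, and F.
Neighbor pairs that are themselves tied: D–A–C; D–A–E; D–A–F; D–C–E; D–C–F; D–E–F. Each forms one triangle with D, for 6 in total.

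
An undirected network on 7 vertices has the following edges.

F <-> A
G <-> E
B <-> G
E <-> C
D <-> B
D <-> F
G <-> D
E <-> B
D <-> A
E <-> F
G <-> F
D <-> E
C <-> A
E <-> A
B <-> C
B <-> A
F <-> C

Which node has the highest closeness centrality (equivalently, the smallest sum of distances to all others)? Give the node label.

E

Farness (sum of distances to all others) for each node — A:7, B:7, C:8, D:7, E:6, F:7, G:8.
The smallest farness is 6, for E, so E has the highest closeness.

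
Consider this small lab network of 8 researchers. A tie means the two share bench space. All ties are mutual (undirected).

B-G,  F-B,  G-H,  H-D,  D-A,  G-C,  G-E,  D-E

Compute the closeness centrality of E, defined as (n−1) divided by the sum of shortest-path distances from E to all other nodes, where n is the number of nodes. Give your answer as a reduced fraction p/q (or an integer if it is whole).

7/13

Distances from E: A:2, B:2, C:2, D:1, F:3, G:1, H:2. Sum = 13.
n = 8, so closeness = 7/13.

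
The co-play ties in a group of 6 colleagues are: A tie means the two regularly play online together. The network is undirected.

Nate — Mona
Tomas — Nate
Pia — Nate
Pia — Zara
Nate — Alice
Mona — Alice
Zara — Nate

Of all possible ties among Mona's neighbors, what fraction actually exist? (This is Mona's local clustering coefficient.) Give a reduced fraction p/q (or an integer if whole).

1

Mona's neighbors: Alice and Nate (k = 2).
Possible neighbor pairs: C(2,2) = 1. Edges among them: Alice–Nate → e = 1.
Clustering(Mona) = 1/1.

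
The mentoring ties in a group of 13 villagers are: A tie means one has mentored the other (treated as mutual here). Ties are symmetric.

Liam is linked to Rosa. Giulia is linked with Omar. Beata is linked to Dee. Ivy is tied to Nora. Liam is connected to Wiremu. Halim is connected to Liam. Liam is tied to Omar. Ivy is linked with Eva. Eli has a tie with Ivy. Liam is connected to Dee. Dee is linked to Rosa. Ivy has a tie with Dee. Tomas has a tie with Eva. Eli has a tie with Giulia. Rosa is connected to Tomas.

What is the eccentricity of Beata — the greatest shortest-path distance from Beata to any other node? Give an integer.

Distances from Beata: Dee:1, Eli:3, Eva:3, Giulia:4, Halim:3, Ivy:2, Liam:2, Nora:3, Omar:3, Rosa:2, Tomas:3, Wiremu:3.
The largest is 4 (to Giulia), so the eccentricity of Beata is 4.

4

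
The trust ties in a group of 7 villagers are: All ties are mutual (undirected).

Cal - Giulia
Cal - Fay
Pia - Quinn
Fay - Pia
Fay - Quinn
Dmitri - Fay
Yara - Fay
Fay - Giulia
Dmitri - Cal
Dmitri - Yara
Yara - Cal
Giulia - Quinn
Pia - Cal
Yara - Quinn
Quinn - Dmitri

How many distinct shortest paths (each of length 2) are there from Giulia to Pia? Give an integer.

3

The shortest distance is 2. The length-2 paths are: Giulia–Fay–Pia; Giulia–Quinn–Pia; Giulia–Cal–Pia.
That gives 3 distinct shortest paths.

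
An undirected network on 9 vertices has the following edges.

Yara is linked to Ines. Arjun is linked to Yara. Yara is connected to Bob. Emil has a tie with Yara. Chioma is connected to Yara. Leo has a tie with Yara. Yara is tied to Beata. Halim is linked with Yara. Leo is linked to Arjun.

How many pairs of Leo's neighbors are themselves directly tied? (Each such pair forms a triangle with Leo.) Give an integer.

Leo's neighbors: Arjun and Yara.
Neighbor pairs that are themselves tied: Leo–Arjun–Yara. Each forms one triangle with Leo, for 1 in total.

1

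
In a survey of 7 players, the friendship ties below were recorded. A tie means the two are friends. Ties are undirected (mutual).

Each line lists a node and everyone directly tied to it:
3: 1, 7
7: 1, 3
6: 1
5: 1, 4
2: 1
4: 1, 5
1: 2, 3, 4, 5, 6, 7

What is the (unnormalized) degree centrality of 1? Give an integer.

6

1 is directly tied to 2, 3, 4, 5, 6, and 7. That is 6 neighbors, so the degree of 1 is 6.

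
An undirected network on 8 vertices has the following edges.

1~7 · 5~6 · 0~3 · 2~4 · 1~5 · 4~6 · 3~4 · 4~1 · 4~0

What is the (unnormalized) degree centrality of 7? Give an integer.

7 is directly tied to 1. That is 1 neighbor, so the degree of 7 is 1.

1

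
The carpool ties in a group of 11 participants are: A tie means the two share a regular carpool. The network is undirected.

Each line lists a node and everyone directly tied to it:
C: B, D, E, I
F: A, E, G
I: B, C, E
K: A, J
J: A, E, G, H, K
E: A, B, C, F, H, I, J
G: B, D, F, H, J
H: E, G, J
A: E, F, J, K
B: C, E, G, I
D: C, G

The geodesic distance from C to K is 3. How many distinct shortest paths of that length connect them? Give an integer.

2

The shortest distance is 3. The length-3 paths are: C–E–A–K; C–E–J–K.
That gives 2 distinct shortest paths.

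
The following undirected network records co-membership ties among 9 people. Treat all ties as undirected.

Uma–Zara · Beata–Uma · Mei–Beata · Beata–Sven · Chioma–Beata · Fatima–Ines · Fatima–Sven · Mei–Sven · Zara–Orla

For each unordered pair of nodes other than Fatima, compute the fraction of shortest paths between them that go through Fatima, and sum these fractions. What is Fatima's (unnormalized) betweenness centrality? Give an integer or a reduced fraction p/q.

Pairs whose geodesics pass through Fatima — Beata–Ines: 1; Zara–Ines: 1; Uma–Ines: 1; Mei–Ines: 1; Ines–Chioma: 1; Ines–Orla: 1; Ines–Sven: 1.
All other pairs contribute 0.
Summing the contributions gives betweenness(Fatima) = 7.

7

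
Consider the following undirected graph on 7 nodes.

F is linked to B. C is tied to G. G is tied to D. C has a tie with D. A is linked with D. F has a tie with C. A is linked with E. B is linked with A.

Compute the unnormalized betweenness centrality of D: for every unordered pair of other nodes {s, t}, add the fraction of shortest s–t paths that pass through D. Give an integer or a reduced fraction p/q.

Pairs whose geodesics pass through D — E–G: 1; E–C: 1; B–G: 1/2; A–G: 1; A–C: 1.
All other pairs contribute 0.
Summing the contributions gives betweenness(D) = 9/2.

9/2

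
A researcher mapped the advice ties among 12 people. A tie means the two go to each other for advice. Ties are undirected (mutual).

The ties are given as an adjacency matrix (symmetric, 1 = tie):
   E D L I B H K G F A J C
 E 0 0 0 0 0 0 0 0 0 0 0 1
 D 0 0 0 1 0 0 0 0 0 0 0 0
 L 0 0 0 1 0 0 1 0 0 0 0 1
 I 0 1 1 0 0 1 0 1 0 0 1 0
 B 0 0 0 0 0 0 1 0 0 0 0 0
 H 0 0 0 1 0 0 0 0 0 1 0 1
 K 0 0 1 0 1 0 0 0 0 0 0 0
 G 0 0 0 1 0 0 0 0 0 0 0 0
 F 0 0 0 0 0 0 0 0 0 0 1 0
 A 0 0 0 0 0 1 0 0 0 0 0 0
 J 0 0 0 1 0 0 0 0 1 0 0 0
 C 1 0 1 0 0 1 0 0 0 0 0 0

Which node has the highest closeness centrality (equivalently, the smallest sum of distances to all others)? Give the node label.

I

Farness (sum of distances to all others) for each node — A:33, B:39, C:25, D:29, E:35, F:37, G:29, H:23, I:19, J:27, K:29, L:21.
The smallest farness is 19, for I, so I has the highest closeness.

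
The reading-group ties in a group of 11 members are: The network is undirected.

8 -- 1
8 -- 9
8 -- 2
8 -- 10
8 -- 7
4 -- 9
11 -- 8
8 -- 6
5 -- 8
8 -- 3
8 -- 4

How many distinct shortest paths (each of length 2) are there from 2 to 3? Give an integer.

The shortest distance is 2, and the only length-2 path is 2–8–3. So there is exactly 1 shortest path.

1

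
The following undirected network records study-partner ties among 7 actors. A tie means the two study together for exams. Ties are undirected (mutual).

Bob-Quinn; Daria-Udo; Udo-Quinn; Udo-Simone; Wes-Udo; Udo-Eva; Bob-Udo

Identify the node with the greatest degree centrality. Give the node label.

Degrees — Bob:2, Daria:1, Eva:1, Quinn:2, Simone:1, Udo:6, Wes:1.
The maximum is 6, attained only by Udo.

Udo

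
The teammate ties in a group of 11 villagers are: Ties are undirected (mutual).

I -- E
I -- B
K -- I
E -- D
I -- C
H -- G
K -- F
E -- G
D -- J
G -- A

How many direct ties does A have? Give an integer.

A is directly tied to G. That is 1 neighbor, so the degree of A is 1.

1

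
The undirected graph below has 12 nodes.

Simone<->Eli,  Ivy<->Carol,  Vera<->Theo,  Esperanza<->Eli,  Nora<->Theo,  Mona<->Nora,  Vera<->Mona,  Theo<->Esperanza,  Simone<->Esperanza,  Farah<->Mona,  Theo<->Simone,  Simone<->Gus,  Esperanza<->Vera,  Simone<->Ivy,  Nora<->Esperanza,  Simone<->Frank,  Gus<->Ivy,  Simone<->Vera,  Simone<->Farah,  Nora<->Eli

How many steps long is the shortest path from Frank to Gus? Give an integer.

One shortest route is Frank – Simone – Gus, which uses 2 edges, and Frank and Gus are not directly tied, so nothing shorter exists. So d(Frank,Gus) = 2.

2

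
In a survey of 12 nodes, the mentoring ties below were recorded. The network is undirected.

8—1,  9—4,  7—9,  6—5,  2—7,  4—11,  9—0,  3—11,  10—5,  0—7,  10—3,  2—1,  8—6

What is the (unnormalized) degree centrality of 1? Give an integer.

2

1 is directly tied to 2 and 8. That is 2 neighbors, so the degree of 1 is 2.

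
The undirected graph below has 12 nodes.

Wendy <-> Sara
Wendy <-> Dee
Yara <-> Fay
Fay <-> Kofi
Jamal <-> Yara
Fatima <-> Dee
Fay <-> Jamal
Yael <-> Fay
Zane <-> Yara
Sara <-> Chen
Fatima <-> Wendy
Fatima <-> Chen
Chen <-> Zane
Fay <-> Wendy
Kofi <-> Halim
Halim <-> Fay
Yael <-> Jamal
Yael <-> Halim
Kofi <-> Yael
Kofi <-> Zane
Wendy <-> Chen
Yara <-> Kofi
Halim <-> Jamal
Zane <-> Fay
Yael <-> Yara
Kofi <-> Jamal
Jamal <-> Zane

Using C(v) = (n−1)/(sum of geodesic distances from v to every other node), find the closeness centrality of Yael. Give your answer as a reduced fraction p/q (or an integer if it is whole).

Distances from Yael: Chen:3, Dee:3, Fatima:3, Fay:1, Halim:1, Jamal:1, Kofi:1, Sara:3, Wendy:2, Yara:1, Zane:2. Sum = 21.
n = 12, so closeness = 11/21.

11/21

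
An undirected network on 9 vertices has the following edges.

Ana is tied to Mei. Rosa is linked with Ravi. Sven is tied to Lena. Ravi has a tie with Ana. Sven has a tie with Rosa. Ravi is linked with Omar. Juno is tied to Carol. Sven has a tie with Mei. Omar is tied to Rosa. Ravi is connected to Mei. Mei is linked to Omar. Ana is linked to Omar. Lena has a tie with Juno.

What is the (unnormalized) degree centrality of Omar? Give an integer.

4

Omar is directly tied to Ana, Mei, Ravi, and Rosa. That is 4 neighbors, so the degree of Omar is 4.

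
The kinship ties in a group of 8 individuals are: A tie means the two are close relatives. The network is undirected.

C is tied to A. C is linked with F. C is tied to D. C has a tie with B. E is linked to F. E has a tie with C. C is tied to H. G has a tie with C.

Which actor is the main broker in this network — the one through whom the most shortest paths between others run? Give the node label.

Unnormalized betweenness of each node: A:0, B:0, C:20, D:0, E:0, F:0, G:0, H:0.
C has the largest value, 20, making it the main broker — the node through which the most shortest paths run.

C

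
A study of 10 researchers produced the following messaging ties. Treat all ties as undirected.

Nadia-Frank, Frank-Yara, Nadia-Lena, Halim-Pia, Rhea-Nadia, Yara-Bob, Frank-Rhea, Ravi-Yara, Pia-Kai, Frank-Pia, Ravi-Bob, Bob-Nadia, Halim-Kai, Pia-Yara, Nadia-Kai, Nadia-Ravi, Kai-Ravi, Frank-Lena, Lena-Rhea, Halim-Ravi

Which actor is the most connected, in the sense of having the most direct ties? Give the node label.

Nadia

Degrees — Bob:3, Frank:5, Halim:3, Kai:4, Lena:3, Nadia:6, Pia:4, Ravi:5, Rhea:3, Yara:4.
The maximum is 6, attained only by Nadia.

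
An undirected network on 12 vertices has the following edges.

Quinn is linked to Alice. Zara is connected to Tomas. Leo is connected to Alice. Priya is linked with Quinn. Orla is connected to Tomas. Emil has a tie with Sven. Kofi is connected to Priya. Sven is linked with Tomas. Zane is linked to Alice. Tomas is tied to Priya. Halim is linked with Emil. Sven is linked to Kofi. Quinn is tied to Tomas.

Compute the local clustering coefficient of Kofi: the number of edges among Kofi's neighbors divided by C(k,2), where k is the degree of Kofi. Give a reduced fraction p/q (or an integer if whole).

0

Kofi's neighbors: Priya and Sven (k = 2).
Possible neighbor pairs: C(2,2) = 1. Edges among them: none → e = 0.
Clustering(Kofi) = 0/1.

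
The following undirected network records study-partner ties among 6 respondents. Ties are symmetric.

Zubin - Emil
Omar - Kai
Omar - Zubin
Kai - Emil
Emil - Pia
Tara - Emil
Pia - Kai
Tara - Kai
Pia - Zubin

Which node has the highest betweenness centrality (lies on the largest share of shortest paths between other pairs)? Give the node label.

Kai

Unnormalized betweenness of each node: Emil:11/6, Kai:5/2, Omar:1/3, Pia:1/3, Tara:0, Zubin:1.
Kai has the largest value, 5/2, making it the main broker — the node through which the most shortest paths run.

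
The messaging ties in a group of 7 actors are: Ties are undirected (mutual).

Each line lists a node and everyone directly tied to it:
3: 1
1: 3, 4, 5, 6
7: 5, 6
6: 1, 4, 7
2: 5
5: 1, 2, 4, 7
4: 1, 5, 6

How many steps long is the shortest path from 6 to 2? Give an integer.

3

One shortest route is 6 – 7 – 5 – 2, which uses 3 edges, and at distance 2 from 6 we only reach {3, 5}, which does not include 2. So d(6,2) = 3.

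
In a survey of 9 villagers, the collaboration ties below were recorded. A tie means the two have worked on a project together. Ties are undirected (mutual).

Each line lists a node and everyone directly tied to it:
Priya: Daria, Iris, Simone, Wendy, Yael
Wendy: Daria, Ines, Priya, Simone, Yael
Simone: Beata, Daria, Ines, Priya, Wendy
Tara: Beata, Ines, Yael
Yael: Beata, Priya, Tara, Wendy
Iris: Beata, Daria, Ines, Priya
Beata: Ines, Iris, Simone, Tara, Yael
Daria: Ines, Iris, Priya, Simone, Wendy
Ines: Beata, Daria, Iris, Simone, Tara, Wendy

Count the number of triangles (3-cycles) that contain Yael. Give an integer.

2

Yael's neighbors: Beata, Priya, Tara, and Wendy.
Neighbor pairs that are themselves tied: Yael–Beata–Tara; Yael–Priya–Wendy. Each forms one triangle with Yael, for 2 in total.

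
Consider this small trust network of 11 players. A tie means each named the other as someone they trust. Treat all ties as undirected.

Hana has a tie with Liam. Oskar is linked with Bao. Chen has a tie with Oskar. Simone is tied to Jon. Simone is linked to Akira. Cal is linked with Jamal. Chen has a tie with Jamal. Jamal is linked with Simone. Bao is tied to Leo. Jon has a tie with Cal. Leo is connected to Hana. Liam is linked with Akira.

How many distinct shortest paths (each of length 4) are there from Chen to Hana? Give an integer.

1

The shortest distance is 4, and the only length-4 path is Chen–Oskar–Bao–Leo–Hana. So there is exactly 1 shortest path.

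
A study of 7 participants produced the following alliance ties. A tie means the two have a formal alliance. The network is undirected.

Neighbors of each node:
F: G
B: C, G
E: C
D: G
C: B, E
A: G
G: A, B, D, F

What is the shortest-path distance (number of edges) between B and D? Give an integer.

One shortest route is B – G – D, which uses 2 edges, and B and D are not directly tied, so nothing shorter exists. So d(B,D) = 2.

2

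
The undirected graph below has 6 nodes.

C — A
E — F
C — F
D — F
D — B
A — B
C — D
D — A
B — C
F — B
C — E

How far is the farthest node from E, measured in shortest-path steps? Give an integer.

2

Distances from E: A:2, B:2, C:1, D:2, F:1.
The largest is 2 (to D, B, and A), so the eccentricity of E is 2.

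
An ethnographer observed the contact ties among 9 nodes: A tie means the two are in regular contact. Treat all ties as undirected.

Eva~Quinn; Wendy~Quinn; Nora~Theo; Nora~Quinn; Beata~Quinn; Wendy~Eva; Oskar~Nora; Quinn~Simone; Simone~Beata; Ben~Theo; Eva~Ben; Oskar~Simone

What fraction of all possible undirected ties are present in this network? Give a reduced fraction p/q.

There are 12 edges and 9 nodes, so the maximum possible is C(9,2) = 36.
Density = 12/36 = 1/3.

1/3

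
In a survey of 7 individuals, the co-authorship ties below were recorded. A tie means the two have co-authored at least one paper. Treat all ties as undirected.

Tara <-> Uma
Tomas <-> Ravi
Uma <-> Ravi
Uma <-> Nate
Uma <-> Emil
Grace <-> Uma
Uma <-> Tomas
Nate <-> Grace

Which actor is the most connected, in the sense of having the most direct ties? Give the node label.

Uma

Degrees — Emil:1, Grace:2, Nate:2, Ravi:2, Tara:1, Tomas:2, Uma:6.
The maximum is 6, attained only by Uma.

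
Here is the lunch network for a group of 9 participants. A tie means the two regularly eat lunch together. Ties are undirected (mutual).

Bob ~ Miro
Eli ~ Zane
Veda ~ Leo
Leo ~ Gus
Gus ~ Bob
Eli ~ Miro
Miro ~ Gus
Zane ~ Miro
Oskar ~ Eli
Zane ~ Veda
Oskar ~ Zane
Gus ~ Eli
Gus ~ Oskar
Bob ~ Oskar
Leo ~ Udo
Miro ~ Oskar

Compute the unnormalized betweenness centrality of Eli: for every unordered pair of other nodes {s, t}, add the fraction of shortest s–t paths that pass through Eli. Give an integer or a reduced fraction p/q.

Pairs whose geodesics pass through Eli — Gus–Zane: 1/3.
All other pairs contribute 0.
Summing the contributions gives betweenness(Eli) = 1/3.

1/3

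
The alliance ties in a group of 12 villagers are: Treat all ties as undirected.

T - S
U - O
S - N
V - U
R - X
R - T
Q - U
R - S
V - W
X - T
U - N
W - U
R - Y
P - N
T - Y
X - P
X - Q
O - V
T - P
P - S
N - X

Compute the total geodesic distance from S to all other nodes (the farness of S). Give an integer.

22

Distances from S: N:1, O:3, P:1, Q:3, R:1, T:1, U:2, V:3, W:3, X:2, Y:2.
Sum = 1 + 3 + 1 + 3 + 1 + 1 + 2 + 3 + 3 + 2 + 2 = 22.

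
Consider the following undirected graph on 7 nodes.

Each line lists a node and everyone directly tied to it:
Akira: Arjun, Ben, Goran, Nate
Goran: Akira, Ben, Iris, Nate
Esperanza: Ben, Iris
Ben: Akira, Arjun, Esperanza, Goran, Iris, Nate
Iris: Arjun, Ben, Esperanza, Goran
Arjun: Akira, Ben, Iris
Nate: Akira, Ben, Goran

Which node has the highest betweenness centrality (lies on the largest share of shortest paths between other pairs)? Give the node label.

Unnormalized betweenness of each node: Akira:5/6, Arjun:1/3, Ben:14/3, Esperanza:0, Goran:5/6, Iris:4/3, Nate:0.
Ben has the largest value, 14/3, making it the main broker — the node through which the most shortest paths run.

Ben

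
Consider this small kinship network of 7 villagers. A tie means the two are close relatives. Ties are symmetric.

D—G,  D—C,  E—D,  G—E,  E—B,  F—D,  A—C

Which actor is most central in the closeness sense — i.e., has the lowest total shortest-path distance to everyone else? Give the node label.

D

Farness (sum of distances to all others) for each node — A:16, B:15, C:11, D:8, E:10, F:13, G:11.
The smallest farness is 8, for D, so D has the highest closeness.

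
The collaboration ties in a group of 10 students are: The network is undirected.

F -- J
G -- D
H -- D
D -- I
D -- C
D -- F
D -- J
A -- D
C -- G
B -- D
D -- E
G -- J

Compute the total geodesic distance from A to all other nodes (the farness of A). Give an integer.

Distances from A: B:2, C:2, D:1, E:2, F:2, G:2, H:2, I:2, J:2.
Sum = 2 + 2 + 1 + 2 + 2 + 2 + 2 + 2 + 2 = 17.

17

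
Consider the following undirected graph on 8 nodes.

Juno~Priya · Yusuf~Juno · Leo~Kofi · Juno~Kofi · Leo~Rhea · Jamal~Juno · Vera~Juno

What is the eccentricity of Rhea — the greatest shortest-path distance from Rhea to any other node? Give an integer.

Distances from Rhea: Jamal:4, Juno:3, Kofi:2, Leo:1, Priya:4, Vera:4, Yusuf:4.
The largest is 4 (to Yusuf, Priya, Jamal, and Vera), so the eccentricity of Rhea is 4.

4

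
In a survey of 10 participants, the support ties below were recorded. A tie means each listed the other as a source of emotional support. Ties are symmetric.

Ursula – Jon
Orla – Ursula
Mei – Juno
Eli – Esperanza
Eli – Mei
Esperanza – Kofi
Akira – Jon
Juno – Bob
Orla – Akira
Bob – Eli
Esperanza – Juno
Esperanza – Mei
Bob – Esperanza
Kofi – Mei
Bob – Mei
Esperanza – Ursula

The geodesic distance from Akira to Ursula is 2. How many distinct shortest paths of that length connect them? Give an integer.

2

The shortest distance is 2. The length-2 paths are: Akira–Orla–Ursula; Akira–Jon–Ursula.
That gives 2 distinct shortest paths.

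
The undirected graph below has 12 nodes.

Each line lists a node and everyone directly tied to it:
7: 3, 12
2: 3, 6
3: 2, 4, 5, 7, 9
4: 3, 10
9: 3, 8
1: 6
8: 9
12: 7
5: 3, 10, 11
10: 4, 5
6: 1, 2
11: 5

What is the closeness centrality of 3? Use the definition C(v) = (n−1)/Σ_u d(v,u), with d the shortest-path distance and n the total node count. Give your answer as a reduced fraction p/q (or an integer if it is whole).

Distances from 3: 1:3, 2:1, 4:1, 5:1, 6:2, 7:1, 8:2, 9:1, 10:2, 11:2, 12:2. Sum = 18.
n = 12, so closeness = 11/18.

11/18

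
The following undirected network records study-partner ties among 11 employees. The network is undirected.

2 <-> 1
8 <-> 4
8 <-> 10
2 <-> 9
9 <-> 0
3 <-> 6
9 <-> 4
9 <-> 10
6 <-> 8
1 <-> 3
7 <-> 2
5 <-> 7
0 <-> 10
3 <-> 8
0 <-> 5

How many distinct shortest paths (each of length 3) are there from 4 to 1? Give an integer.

The shortest distance is 3. The length-3 paths are: 4–8–3–1; 4–9–2–1.
That gives 2 distinct shortest paths.

2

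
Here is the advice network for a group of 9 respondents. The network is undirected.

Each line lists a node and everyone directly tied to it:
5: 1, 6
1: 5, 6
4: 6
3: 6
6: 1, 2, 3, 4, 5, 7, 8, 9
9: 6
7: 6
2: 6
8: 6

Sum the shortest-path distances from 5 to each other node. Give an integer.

14

Distances from 5: 1:1, 2:2, 3:2, 4:2, 6:1, 7:2, 8:2, 9:2.
Sum = 1 + 2 + 2 + 2 + 1 + 2 + 2 + 2 = 14.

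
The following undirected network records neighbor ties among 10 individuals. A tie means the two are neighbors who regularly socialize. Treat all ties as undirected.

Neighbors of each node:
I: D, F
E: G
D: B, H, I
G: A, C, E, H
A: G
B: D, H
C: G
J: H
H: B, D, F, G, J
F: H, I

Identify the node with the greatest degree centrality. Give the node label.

H

Degrees — A:1, B:2, C:1, D:3, E:1, F:2, G:4, H:5, I:2, J:1.
The maximum is 5, attained only by H.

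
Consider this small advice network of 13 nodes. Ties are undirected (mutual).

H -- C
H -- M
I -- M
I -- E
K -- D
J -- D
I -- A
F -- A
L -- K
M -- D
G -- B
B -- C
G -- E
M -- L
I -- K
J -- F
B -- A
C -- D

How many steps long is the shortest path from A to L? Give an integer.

3

One shortest route is A – I – K – L, which uses 3 edges, and at distance 2 from A we only reach {C, E, G, J, K, M}, which does not include L. So d(A,L) = 3.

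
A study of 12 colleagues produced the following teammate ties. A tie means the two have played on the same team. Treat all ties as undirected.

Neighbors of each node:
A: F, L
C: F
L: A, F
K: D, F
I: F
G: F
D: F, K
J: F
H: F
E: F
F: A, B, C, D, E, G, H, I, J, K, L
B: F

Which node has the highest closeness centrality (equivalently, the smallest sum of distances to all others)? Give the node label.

Farness (sum of distances to all others) for each node — A:20, B:21, C:21, D:20, E:21, F:11, G:21, H:21, I:21, J:21, K:20, L:20.
The smallest farness is 11, for F, so F has the highest closeness.

F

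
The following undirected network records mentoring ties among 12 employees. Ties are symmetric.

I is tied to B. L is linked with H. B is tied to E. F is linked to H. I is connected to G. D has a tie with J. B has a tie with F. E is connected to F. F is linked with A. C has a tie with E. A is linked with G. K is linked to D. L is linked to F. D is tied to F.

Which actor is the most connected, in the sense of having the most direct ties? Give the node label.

F

Degrees — A:2, B:3, C:1, D:3, E:3, F:6, G:2, H:2, I:2, J:1, K:1, L:2.
The maximum is 6, attained only by F.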